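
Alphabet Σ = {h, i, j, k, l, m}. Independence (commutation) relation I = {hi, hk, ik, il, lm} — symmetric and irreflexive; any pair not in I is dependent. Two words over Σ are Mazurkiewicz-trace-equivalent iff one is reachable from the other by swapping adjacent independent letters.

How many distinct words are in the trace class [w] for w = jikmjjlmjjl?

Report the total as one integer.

#0=j has no predecessor
#1=i depends on [0:j]
#2=k depends on [0:j]
#3=m depends on [1:i, 2:k]
#4=j depends on [3:m]
#5=j depends on [4:j]
#6=l depends on [5:j]
#7=m depends on [5:j]
#8=j depends on [6:l, 7:m]
#9=j depends on [8:j]
#10=l depends on [9:j]
sources: [0:j]
N(rest) = Σ N(rest − s) over sources s of rest; N(one piece) = 1:
  size 1 → [10]=1
  size 2 → [9,10]=1
  size 3 → [8,9,10]=1
  size 4 → [6,8,9,10]=1  [7,8,9,10]=1
  size 5 → [6,7,8,9,10]=2
  size 6 → [5,6,7,8,9,10]=2
  size 7 → [4,5,6,7,8,9,10]=2
  size 8 → [3,4,5,6,7,8,9,10]=2
  size 9 → [1,3,4,5,6,7,8,9,10]=2  [2,3,4,5,6,7,8,9,10]=2
  first=0(j) contributes 4

4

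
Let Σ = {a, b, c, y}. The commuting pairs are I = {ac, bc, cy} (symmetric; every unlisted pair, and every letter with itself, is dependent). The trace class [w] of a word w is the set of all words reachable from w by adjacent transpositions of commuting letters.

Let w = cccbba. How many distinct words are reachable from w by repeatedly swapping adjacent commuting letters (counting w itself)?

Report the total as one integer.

#0=c has no predecessor
#1=c depends on [0:c]
#2=c depends on [1:c]
#3=b has no predecessor
#4=b depends on [3:b]
#5=a depends on [4:b]
sources: [0:c, 3:b]
N(rest) = Σ N(rest − s) over sources s of rest; N(one piece) = 1:
  size 1 → [2]=1  [5]=1
  size 2 → [1,2]=1  [2,5]=2  [4,5]=1
  size 3 → [0,1,2]=1  [1,2,5]=3  [2,4,5]=3  [3,4,5]=1
  size 4 → [0,1,2,5]=4  [1,2,4,5]=6  [2,3,4,5]=4
  first=0(c) contributes 10
  first=3(b) contributes 10
|[w]| = 20

20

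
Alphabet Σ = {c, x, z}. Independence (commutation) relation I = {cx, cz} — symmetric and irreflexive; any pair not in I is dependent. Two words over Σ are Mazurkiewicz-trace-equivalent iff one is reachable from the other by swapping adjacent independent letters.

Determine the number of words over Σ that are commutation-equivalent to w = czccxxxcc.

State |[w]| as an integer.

126

0(c) covers ∅
1(z) covers ∅
2(c) covers 0:c
3(c) covers 2:c
4(x) covers 1:z
5(x) covers 4:x
6(x) covers 5:x
7(c) covers 3:c
8(c) covers 7:c
floor of heap: 0:c, 1:z
completions by unplaced set U, small U first (add the entries for U minus each lowest piece of U):
  |U|=1: {6}:1  {8}:1
  |U|=2: {5,6}:1  {6,8}:2  {7,8}:1
  |U|=3: {3,7,8}:1  {4,5,6}:1  {5,6,8}:3  {6,7,8}:3
  |U|=4: {1,4,5,6}:1  {2,3,7,8}:1  {3,6,7,8}:4  {4,5,6,8}:4  {5,6,7,8}:6
  |U|=5: {0,2,3,7,8}:1  {1,4,5,6,8}:5  {2,3,6,7,8}:5  {3,5,6,7,8}:10  {4,5,6,7,8}:10
  |U|=6: {0,2,3,6,7,8}:6  {1,4,5,6,7,8}:15  {2,3,5,6,7,8}:15  {3,4,5,6,7,8}:20
  |U|=7: {0,2,3,5,6,7,8}:21  {1,3,4,5,6,7,8}:35  {2,3,4,5,6,7,8}:35
  start at 0(c): 70
  start at 1(z): 56
sum over floor = 126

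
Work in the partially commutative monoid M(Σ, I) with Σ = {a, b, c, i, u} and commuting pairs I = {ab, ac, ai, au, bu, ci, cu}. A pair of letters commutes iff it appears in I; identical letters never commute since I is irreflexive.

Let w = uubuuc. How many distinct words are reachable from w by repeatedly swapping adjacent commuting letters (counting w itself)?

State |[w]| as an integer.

drop 0:u onto floor
drop 1:u onto {0:u}
drop 2:b onto floor
drop 3:u onto {1:u}
drop 4:u onto {3:u}
drop 5:c onto {2:b}
ground layer = {0:u, 2:b}
drop-orders for the pieces not yet dropped (sum over which currently-grounded one goes next):
  1 to go: {4} 1  {5} 1
  2 to go: {2,5} 1  {3,4} 1  {4,5} 2
  3 to go: {1,3,4} 1  {2,4,5} 3  {3,4,5} 3
  4 to go: {0,1,3,4} 1  {1,3,4,5} 4  {2,3,4,5} 6
  if 0:u drops first: 10 orders
  if 2:b drops first: 5 orders
heap linearizations: 15

15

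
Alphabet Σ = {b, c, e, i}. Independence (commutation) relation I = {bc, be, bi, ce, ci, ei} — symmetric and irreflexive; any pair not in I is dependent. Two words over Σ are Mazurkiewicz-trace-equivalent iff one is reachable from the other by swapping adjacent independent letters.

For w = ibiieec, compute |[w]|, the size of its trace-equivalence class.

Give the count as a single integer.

drop 0:i onto floor
drop 1:b onto floor
drop 2:i onto {0:i}
drop 3:i onto {2:i}
drop 4:e onto floor
drop 5:e onto {4:e}
drop 6:c onto floor
ground layer = {0:i, 1:b, 4:e, 6:c}
drop-orders for the pieces not yet dropped (sum over which currently-grounded one goes next):
  1 to go: {1} 1  {3} 1  {5} 1  {6} 1
  2 to go: {1,3} 2  {1,5} 2  {1,6} 2  {2,3} 1  {3,5} 2  {3,6} 2  {4,5} 1  {5,6} 2
  3 to go: {0,2,3} 1  {1,2,3} 3  {1,3,5} 6  {1,3,6} 6  {1,4,5} 3  {1,5,6} 6  {2,3,5} 3  {2,3,6} 3  {3,4,5} 3  {3,5,6} 6  {4,5,6} 3
  4 to go: {0,1,2,3} 4  {0,2,3,5} 4  {0,2,3,6} 4  {1,2,3,5} 12  {1,2,3,6} 12  {1,3,4,5} 12  {1,3,5,6} 24  {1,4,5,6} 12  {2,3,4,5} 6  {2,3,5,6} 12  {3,4,5,6} 12
  5 to go: {0,1,2,3,5} 20  {0,1,2,3,6} 20  {0,2,3,4,5} 10  {0,2,3,5,6} 20  {1,2,3,4,5} 30  {1,2,3,5,6} 60  {1,3,4,5,6} 60  {2,3,4,5,6} 30
  if 0:i drops first: 180 orders
  if 1:b drops first: 60 orders
  if 4:e drops first: 120 orders
  if 6:c drops first: 60 orders
heap linearizations: 420

420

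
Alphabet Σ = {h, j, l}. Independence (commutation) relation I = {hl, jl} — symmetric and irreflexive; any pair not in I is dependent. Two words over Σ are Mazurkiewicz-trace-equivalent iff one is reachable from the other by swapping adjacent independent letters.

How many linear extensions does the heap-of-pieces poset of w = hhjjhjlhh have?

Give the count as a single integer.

9

0(h) covers ∅
1(h) covers 0:h
2(j) covers 1:h
3(j) covers 2:j
4(h) covers 3:j
5(j) covers 4:h
6(l) covers ∅
7(h) covers 5:j
8(h) covers 7:h
floor of heap: 0:h, 6:l
completions by unplaced set U, small U first (add the entries for U minus each lowest piece of U):
  |U|=1: {6}:1  {8}:1
  |U|=2: {6,8}:2  {7,8}:1
  |U|=3: {5,7,8}:1  {6,7,8}:3
  |U|=4: {4,5,7,8}:1  {5,6,7,8}:4
  |U|=5: {3,4,5,7,8}:1  {4,5,6,7,8}:5
  |U|=6: {2,3,4,5,7,8}:1  {3,4,5,6,7,8}:6
  |U|=7: {1,2,3,4,5,7,8}:1  {2,3,4,5,6,7,8}:7
  start at 0(h): 8
  start at 6(l): 1
sum over floor = 9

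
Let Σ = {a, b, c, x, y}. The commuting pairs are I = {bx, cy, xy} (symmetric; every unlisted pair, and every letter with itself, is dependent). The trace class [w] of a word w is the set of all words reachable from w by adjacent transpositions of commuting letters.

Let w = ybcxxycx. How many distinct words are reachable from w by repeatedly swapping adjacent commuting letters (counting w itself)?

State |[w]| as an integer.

0(y) covers ∅
1(b) covers 0:y
2(c) covers 1:b
3(x) covers 2:c
4(x) covers 3:x
5(y) covers 1:b
6(c) covers 4:x
7(x) covers 6:c
floor of heap: 0:y
completions by unplaced set U, small U first (add the entries for U minus each lowest piece of U):
  |U|=1: {5}:1  {7}:1
  |U|=2: {5,7}:2  {6,7}:1
  |U|=3: {4,6,7}:1  {5,6,7}:3
  |U|=4: {3,4,6,7}:1  {4,5,6,7}:4
  |U|=5: {2,3,4,6,7}:1  {3,4,5,6,7}:5
  |U|=6: {2,3,4,5,6,7}:6
  start at 0(y): 6

6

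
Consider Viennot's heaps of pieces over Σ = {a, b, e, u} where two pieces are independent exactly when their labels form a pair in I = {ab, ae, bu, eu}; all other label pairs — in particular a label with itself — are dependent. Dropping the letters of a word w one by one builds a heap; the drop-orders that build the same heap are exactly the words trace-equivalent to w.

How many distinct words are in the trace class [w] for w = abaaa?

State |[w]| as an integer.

drop 0:a onto floor
drop 1:b onto floor
drop 2:a onto {0:a}
drop 3:a onto {2:a}
drop 4:a onto {3:a}
ground layer = {0:a, 1:b}
drop-orders for the pieces not yet dropped (sum over which currently-grounded one goes next):
  1 to go: {1} 1  {4} 1
  2 to go: {1,4} 2  {3,4} 1
  3 to go: {1,3,4} 3  {2,3,4} 1
  if 0:a drops first: 4 orders
  if 1:b drops first: 1 orders
heap linearizations: 5

5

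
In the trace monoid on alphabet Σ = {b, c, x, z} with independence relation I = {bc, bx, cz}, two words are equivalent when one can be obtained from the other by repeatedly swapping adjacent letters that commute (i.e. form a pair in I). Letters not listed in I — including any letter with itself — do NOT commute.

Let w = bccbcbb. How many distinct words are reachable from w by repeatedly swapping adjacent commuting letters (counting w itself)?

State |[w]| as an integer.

35

piece 0:b — minimal
piece 1:c — minimal
piece 2:c rests on {1:c}
piece 3:b rests on {0:b}
piece 4:c rests on {2:c}
piece 5:b rests on {3:b}
piece 6:b rests on {5:b}
minimal pieces: {0:b, 1:c}
ways to finish when only these pieces remain (= sum over removing one remaining piece with nothing left below it):
  1 left: {4}→1  {6}→1
  2 left: {2,4}→1  {4,6}→2  {5,6}→1
  3 left: {1,2,4}→1  {2,4,6}→3  {3,5,6}→1  {4,5,6}→3
  4 left: {0,3,5,6}→1  {1,2,4,6}→4  {2,4,5,6}→6  {3,4,5,6}→4
  5 left: {0,3,4,5,6}→5  {1,2,4,5,6}→10  {2,3,4,5,6}→10
  placing 0:b first → 20 extensions
  placing 1:c first → 15 extensions
total linear extensions = 35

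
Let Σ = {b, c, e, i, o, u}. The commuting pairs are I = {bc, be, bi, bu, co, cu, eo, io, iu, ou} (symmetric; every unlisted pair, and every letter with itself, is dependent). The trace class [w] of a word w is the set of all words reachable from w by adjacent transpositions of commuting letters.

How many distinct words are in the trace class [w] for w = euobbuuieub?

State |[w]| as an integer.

1320

drop 0:e onto floor
drop 1:u onto {0:e}
drop 2:o onto floor
drop 3:b onto {2:o}
drop 4:b onto {3:b}
drop 5:u onto {1:u}
drop 6:u onto {5:u}
drop 7:i onto {0:e}
drop 8:e onto {6:u, 7:i}
drop 9:u onto {8:e}
drop 10:b onto {4:b}
ground layer = {0:e, 2:o}
drop-orders for the pieces not yet dropped (sum over which currently-grounded one goes next):
  1 to go: {9} 1  {10} 1
  2 to go: {4,10} 1  {8,9} 1  {9,10} 2
  3 to go: {3,4,10} 1  {4,9,10} 3  {6,8,9} 1  {7,8,9} 1  {8,9,10} 3
  4 to go: {2,3,4,10} 1  {3,4,9,10} 4  {4,8,9,10} 6  {5,6,8,9} 1  {6,7,8,9} 2  {6,8,9,10} 4  {7,8,9,10} 4
  5 to go: {1,5,6,8,9} 1  {2,3,4,9,10} 5  {3,4,8,9,10} 10  {4,6,8,9,10} 10  {4,7,8,9,10} 10  {5,6,7,8,9} 3  {5,6,8,9,10} 5  {6,7,8,9,10} 10
  6 to go: {1,5,6,7,8,9} 4  {1,5,6,8,9,10} 6  {2,3,4,8,9,10} 15  {3,4,6,8,9,10} 20  {3,4,7,8,9,10} 20  {4,5,6,8,9,10} 15  {4,6,7,8,9,10} 30  {5,6,7,8,9,10} 18
  7 to go: {0,1,5,6,7,8,9} 4  {1,4,5,6,8,9,10} 21  {1,5,6,7,8,9,10} 28  {2,3,4,6,8,9,10} 35  {2,3,4,7,8,9,10} 35  {3,4,5,6,8,9,10} 35  {3,4,6,7,8,9,10} 70  {4,5,6,7,8,9,10} 63
  8 to go: {0,1,5,6,7,8,9,10} 32  {1,3,4,5,6,8,9,10} 56  {1,4,5,6,7,8,9,10} 112  {2,3,4,5,6,8,9,10} 70  {2,3,4,6,7,8,9,10} 140  {3,4,5,6,7,8,9,10} 168
  9 to go: {0,1,4,5,6,7,8,9,10} 144  {1,2,3,4,5,6,8,9,10} 126  {1,3,4,5,6,7,8,9,10} 336  {2,3,4,5,6,7,8,9,10} 378
  if 0:e drops first: 840 orders
  if 2:o drops first: 480 orders
heap linearizations: 1320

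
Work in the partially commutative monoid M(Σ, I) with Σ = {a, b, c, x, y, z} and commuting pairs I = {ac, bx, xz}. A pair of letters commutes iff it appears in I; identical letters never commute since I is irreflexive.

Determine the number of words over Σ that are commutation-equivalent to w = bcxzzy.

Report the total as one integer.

drop 0:b onto floor
drop 1:c onto {0:b}
drop 2:x onto {1:c}
drop 3:z onto {1:c}
drop 4:z onto {3:z}
drop 5:y onto {2:x, 4:z}
ground layer = {0:b}
drop-orders for the pieces not yet dropped (sum over which currently-grounded one goes next):
  1 to go: {5} 1
  2 to go: {2,5} 1  {4,5} 1
  3 to go: {2,4,5} 2  {3,4,5} 1
  4 to go: {2,3,4,5} 3
  if 0:b drops first: 3 orders

3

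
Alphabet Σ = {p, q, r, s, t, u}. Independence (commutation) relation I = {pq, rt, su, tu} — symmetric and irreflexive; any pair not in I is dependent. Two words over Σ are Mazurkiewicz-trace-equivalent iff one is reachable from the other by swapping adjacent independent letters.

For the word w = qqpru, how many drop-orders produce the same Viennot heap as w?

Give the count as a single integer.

3

0(q) covers ∅
1(q) covers 0:q
2(p) covers ∅
3(r) covers 1:q, 2:p
4(u) covers 3:r
floor of heap: 0:q, 2:p
completions by unplaced set U, small U first (add the entries for U minus each lowest piece of U):
  |U|=1: {4}:1
  |U|=2: {3,4}:1
  |U|=3: {1,3,4}:1  {2,3,4}:1
  start at 0(q): 2
  start at 2(p): 1
sum over floor = 3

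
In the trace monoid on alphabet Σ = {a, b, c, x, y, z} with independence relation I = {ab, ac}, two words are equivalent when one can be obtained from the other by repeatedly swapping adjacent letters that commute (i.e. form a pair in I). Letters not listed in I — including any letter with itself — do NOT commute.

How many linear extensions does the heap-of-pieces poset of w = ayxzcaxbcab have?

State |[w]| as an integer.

0(a) covers ∅
1(y) covers 0:a
2(x) covers 1:y
3(z) covers 2:x
4(c) covers 3:z
5(a) covers 3:z
6(x) covers 4:c, 5:a
7(b) covers 6:x
8(c) covers 7:b
9(a) covers 6:x
10(b) covers 8:c
floor of heap: 0:a
completions by unplaced set U, small U first (add the entries for U minus each lowest piece of U):
  |U|=1: {9}:1  {10}:1
  |U|=2: {8,10}:1  {9,10}:2
  |U|=3: {7,8,10}:1  {8,9,10}:3
  |U|=4: {7,8,9,10}:4
  |U|=5: {6,7,8,9,10}:4
  |U|=6: {4,6,7,8,9,10}:4  {5,6,7,8,9,10}:4
  |U|=7: {4,5,6,7,8,9,10}:8
  |U|=8: {3,4,5,6,7,8,9,10}:8
  |U|=9: {2,3,4,5,6,7,8,9,10}:8
  start at 0(a): 8

8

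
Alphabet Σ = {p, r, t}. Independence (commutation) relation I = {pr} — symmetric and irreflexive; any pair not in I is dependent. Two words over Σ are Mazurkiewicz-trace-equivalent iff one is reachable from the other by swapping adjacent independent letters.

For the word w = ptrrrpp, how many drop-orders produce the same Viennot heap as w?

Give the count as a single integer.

0(p) covers ∅
1(t) covers 0:p
2(r) covers 1:t
3(r) covers 2:r
4(r) covers 3:r
5(p) covers 1:t
6(p) covers 5:p
floor of heap: 0:p
completions by unplaced set U, small U first (add the entries for U minus each lowest piece of U):
  |U|=1: {4}:1  {6}:1
  |U|=2: {3,4}:1  {4,6}:2  {5,6}:1
  |U|=3: {2,3,4}:1  {3,4,6}:3  {4,5,6}:3
  |U|=4: {2,3,4,6}:4  {3,4,5,6}:6
  |U|=5: {2,3,4,5,6}:10
  start at 0(p): 10

10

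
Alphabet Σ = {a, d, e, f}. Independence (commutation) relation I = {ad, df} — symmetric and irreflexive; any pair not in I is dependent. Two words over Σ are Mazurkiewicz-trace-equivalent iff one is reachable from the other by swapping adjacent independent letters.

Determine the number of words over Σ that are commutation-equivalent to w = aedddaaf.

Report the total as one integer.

piece 0:a — minimal
piece 1:e rests on {0:a}
piece 2:d rests on {1:e}
piece 3:d rests on {2:d}
piece 4:d rests on {3:d}
piece 5:a rests on {1:e}
piece 6:a rests on {5:a}
piece 7:f rests on {6:a}
minimal pieces: {0:a}
ways to finish when only these pieces remain (= sum over removing one remaining piece with nothing left below it):
  1 left: {4}→1  {7}→1
  2 left: {3,4}→1  {4,7}→2  {6,7}→1
  3 left: {2,3,4}→1  {3,4,7}→3  {4,6,7}→3  {5,6,7}→1
  4 left: {2,3,4,7}→4  {3,4,6,7}→6  {4,5,6,7}→4
  5 left: {2,3,4,6,7}→10  {3,4,5,6,7}→10
  6 left: {2,3,4,5,6,7}→20
  placing 0:a first → 20 extensions

20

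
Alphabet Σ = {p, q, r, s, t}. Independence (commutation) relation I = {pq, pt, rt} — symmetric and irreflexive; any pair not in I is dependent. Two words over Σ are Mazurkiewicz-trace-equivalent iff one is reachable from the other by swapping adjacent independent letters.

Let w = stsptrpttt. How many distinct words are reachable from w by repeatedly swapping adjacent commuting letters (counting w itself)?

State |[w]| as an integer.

35

drop 0:s onto floor
drop 1:t onto {0:s}
drop 2:s onto {1:t}
drop 3:p onto {2:s}
drop 4:t onto {2:s}
drop 5:r onto {3:p}
drop 6:p onto {5:r}
drop 7:t onto {4:t}
drop 8:t onto {7:t}
drop 9:t onto {8:t}
ground layer = {0:s}
drop-orders for the pieces not yet dropped (sum over which currently-grounded one goes next):
  1 to go: {6} 1  {9} 1
  2 to go: {5,6} 1  {6,9} 2  {8,9} 1
  3 to go: {3,5,6} 1  {5,6,9} 3  {6,8,9} 3  {7,8,9} 1
  4 to go: {3,5,6,9} 4  {4,7,8,9} 1  {5,6,8,9} 6  {6,7,8,9} 4
  5 to go: {3,5,6,8,9} 10  {4,6,7,8,9} 5  {5,6,7,8,9} 10
  6 to go: {3,5,6,7,8,9} 20  {4,5,6,7,8,9} 15
  7 to go: {3,4,5,6,7,8,9} 35
  8 to go: {2,3,4,5,6,7,8,9} 35
  if 0:s drops first: 35 orders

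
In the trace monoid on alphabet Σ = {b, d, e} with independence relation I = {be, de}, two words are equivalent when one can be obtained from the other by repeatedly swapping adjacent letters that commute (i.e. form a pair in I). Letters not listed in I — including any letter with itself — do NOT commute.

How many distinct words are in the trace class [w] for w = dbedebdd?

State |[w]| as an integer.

28

drop 0:d onto floor
drop 1:b onto {0:d}
drop 2:e onto floor
drop 3:d onto {1:b}
drop 4:e onto {2:e}
drop 5:b onto {3:d}
drop 6:d onto {5:b}
drop 7:d onto {6:d}
ground layer = {0:d, 2:e}
drop-orders for the pieces not yet dropped (sum over which currently-grounded one goes next):
  1 to go: {4} 1  {7} 1
  2 to go: {2,4} 1  {4,7} 2  {6,7} 1
  3 to go: {2,4,7} 3  {4,6,7} 3  {5,6,7} 1
  4 to go: {2,4,6,7} 6  {3,5,6,7} 1  {4,5,6,7} 4
  5 to go: {1,3,5,6,7} 1  {2,4,5,6,7} 10  {3,4,5,6,7} 5
  6 to go: {0,1,3,5,6,7} 1  {1,3,4,5,6,7} 6  {2,3,4,5,6,7} 15
  if 0:d drops first: 21 orders
  if 2:e drops first: 7 orders
heap linearizations: 28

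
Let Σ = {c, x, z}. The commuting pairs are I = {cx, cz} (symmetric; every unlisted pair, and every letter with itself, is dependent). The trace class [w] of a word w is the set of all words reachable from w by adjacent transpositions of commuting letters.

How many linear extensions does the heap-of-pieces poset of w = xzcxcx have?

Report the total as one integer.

15

piece 0:x — minimal
piece 1:z rests on {0:x}
piece 2:c — minimal
piece 3:x rests on {1:z}
piece 4:c rests on {2:c}
piece 5:x rests on {3:x}
minimal pieces: {0:x, 2:c}
ways to finish when only these pieces remain (= sum over removing one remaining piece with nothing left below it):
  1 left: {4}→1  {5}→1
  2 left: {2,4}→1  {3,5}→1  {4,5}→2
  3 left: {1,3,5}→1  {2,4,5}→3  {3,4,5}→3
  4 left: {0,1,3,5}→1  {1,3,4,5}→4  {2,3,4,5}→6
  placing 0:x first → 10 extensions
  placing 2:c first → 5 extensions
total linear extensions = 15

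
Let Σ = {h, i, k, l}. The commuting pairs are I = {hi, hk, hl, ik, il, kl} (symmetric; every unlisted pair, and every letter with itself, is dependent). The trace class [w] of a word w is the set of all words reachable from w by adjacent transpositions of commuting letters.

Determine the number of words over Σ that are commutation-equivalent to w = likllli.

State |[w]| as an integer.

105

drop 0:l onto floor
drop 1:i onto floor
drop 2:k onto floor
drop 3:l onto {0:l}
drop 4:l onto {3:l}
drop 5:l onto {4:l}
drop 6:i onto {1:i}
ground layer = {0:l, 1:i, 2:k}
drop-orders for the pieces not yet dropped (sum over which currently-grounded one goes next):
  1 to go: {2} 1  {5} 1  {6} 1
  2 to go: {1,6} 1  {2,5} 2  {2,6} 2  {4,5} 1  {5,6} 2
  3 to go: {1,2,6} 3  {1,5,6} 3  {2,4,5} 3  {2,5,6} 6  {3,4,5} 1  {4,5,6} 3
  4 to go: {0,3,4,5} 1  {1,2,5,6} 12  {1,4,5,6} 6  {2,3,4,5} 4  {2,4,5,6} 12  {3,4,5,6} 4
  5 to go: {0,2,3,4,5} 5  {0,3,4,5,6} 5  {1,2,4,5,6} 30  {1,3,4,5,6} 10  {2,3,4,5,6} 20
  if 0:l drops first: 60 orders
  if 1:i drops first: 30 orders
  if 2:k drops first: 15 orders
heap linearizations: 105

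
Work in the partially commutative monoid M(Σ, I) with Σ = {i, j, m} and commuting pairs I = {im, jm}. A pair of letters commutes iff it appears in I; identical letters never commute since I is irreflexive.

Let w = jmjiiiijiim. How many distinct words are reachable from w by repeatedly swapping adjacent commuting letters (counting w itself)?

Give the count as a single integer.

#0=j has no predecessor
#1=m has no predecessor
#2=j depends on [0:j]
#3=i depends on [2:j]
#4=i depends on [3:i]
#5=i depends on [4:i]
#6=i depends on [5:i]
#7=j depends on [6:i]
#8=i depends on [7:j]
#9=i depends on [8:i]
#10=m depends on [1:m]
sources: [0:j, 1:m]
N(rest) = Σ N(rest − s) over sources s of rest; N(one piece) = 1:
  size 1 → [9]=1  [10]=1
  size 2 → [1,10]=1  [8,9]=1  [9,10]=2
  size 3 → [1,9,10]=3  [7,8,9]=1  [8,9,10]=3
  size 4 → [1,8,9,10]=6  [6,7,8,9]=1  [7,8,9,10]=4
  size 5 → [1,7,8,9,10]=10  [5,6,7,8,9]=1  [6,7,8,9,10]=5
  size 6 → [1,6,7,8,9,10]=15  [4,5,6,7,8,9]=1  [5,6,7,8,9,10]=6
  size 7 → [1,5,6,7,8,9,10]=21  [3,4,5,6,7,8,9]=1  [4,5,6,7,8,9,10]=7
  size 8 → [1,4,5,6,7,8,9,10]=28  [2,3,4,5,6,7,8,9]=1  [3,4,5,6,7,8,9,10]=8
  size 9 → [0,2,3,4,5,6,7,8,9]=1  [1,3,4,5,6,7,8,9,10]=36  [2,3,4,5,6,7,8,9,10]=9
  first=0(j) contributes 45
  first=1(m) contributes 10
|[w]| = 55

55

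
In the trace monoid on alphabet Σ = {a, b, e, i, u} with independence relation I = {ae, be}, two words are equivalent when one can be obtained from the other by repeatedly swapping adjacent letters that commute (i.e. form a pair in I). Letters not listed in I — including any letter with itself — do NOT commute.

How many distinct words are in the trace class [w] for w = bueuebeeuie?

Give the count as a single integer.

drop 0:b onto floor
drop 1:u onto {0:b}
drop 2:e onto {1:u}
drop 3:u onto {2:e}
drop 4:e onto {3:u}
drop 5:b onto {3:u}
drop 6:e onto {4:e}
drop 7:e onto {6:e}
drop 8:u onto {5:b, 7:e}
drop 9:i onto {8:u}
drop 10:e onto {9:i}
ground layer = {0:b}
drop-orders for the pieces not yet dropped (sum over which currently-grounded one goes next):
  1 to go: {10} 1
  2 to go: {9,10} 1
  3 to go: {8,9,10} 1
  4 to go: {5,8,9,10} 1  {7,8,9,10} 1
  5 to go: {5,7,8,9,10} 2  {6,7,8,9,10} 1
  6 to go: {4,6,7,8,9,10} 1  {5,6,7,8,9,10} 3
  7 to go: {4,5,6,7,8,9,10} 4
  8 to go: {3,4,5,6,7,8,9,10} 4
  9 to go: {2,3,4,5,6,7,8,9,10} 4
  if 0:b drops first: 4 orders

4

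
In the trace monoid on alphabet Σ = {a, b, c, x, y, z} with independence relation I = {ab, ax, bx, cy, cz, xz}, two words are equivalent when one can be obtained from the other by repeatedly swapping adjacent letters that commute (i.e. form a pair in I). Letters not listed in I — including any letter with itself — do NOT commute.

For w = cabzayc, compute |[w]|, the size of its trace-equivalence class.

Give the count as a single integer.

4

0(c) covers ∅
1(a) covers 0:c
2(b) covers 0:c
3(z) covers 1:a, 2:b
4(a) covers 3:z
5(y) covers 4:a
6(c) covers 4:a
floor of heap: 0:c
completions by unplaced set U, small U first (add the entries for U minus each lowest piece of U):
  |U|=1: {5}:1  {6}:1
  |U|=2: {5,6}:2
  |U|=3: {4,5,6}:2
  |U|=4: {3,4,5,6}:2
  |U|=5: {1,3,4,5,6}:2  {2,3,4,5,6}:2
  start at 0(c): 4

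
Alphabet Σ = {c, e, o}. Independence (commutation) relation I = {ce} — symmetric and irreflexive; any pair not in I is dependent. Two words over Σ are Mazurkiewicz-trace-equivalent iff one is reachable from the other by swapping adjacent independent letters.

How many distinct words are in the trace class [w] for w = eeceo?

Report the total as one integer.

0(e) covers ∅
1(e) covers 0:e
2(c) covers ∅
3(e) covers 1:e
4(o) covers 2:c, 3:e
floor of heap: 0:e, 2:c
completions by unplaced set U, small U first (add the entries for U minus each lowest piece of U):
  |U|=1: {4}:1
  |U|=2: {2,4}:1  {3,4}:1
  |U|=3: {1,3,4}:1  {2,3,4}:2
  start at 0(e): 3
  start at 2(c): 1
sum over floor = 4

4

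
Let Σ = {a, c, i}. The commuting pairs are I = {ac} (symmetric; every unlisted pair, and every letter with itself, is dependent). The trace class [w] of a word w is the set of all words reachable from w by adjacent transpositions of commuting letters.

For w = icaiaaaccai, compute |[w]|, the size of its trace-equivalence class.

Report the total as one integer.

30

piece 0:i — minimal
piece 1:c rests on {0:i}
piece 2:a rests on {0:i}
piece 3:i rests on {1:c, 2:a}
piece 4:a rests on {3:i}
piece 5:a rests on {4:a}
piece 6:a rests on {5:a}
piece 7:c rests on {3:i}
piece 8:c rests on {7:c}
piece 9:a rests on {6:a}
piece 10:i rests on {8:c, 9:a}
minimal pieces: {0:i}
ways to finish when only these pieces remain (= sum over removing one remaining piece with nothing left below it):
  1 left: {10}→1
  2 left: {8,10}→1  {9,10}→1
  3 left: {6,9,10}→1  {7,8,10}→1  {8,9,10}→2
  4 left: {5,6,9,10}→1  {6,8,9,10}→3  {7,8,9,10}→3
  5 left: {4,5,6,9,10}→1  {5,6,8,9,10}→4  {6,7,8,9,10}→6
  6 left: {4,5,6,8,9,10}→5  {5,6,7,8,9,10}→10
  7 left: {4,5,6,7,8,9,10}→15
  8 left: {3,4,5,6,7,8,9,10}→15
  9 left: {1,3,4,5,6,7,8,9,10}→15  {2,3,4,5,6,7,8,9,10}→15
  placing 0:i first → 30 extensions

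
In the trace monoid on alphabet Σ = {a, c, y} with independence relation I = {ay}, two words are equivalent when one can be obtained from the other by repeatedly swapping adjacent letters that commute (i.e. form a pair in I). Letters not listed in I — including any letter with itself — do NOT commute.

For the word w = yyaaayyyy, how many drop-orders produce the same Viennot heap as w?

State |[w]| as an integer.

84

drop 0:y onto floor
drop 1:y onto {0:y}
drop 2:a onto floor
drop 3:a onto {2:a}
drop 4:a onto {3:a}
drop 5:y onto {1:y}
drop 6:y onto {5:y}
drop 7:y onto {6:y}
drop 8:y onto {7:y}
ground layer = {0:y, 2:a}
drop-orders for the pieces not yet dropped (sum over which currently-grounded one goes next):
  1 to go: {4} 1  {8} 1
  2 to go: {3,4} 1  {4,8} 2  {7,8} 1
  3 to go: {2,3,4} 1  {3,4,8} 3  {4,7,8} 3  {6,7,8} 1
  4 to go: {2,3,4,8} 4  {3,4,7,8} 6  {4,6,7,8} 4  {5,6,7,8} 1
  5 to go: {1,5,6,7,8} 1  {2,3,4,7,8} 10  {3,4,6,7,8} 10  {4,5,6,7,8} 5
  6 to go: {0,1,5,6,7,8} 1  {1,4,5,6,7,8} 6  {2,3,4,6,7,8} 20  {3,4,5,6,7,8} 15
  7 to go: {0,1,4,5,6,7,8} 7  {1,3,4,5,6,7,8} 21  {2,3,4,5,6,7,8} 35
  if 0:y drops first: 56 orders
  if 2:a drops first: 28 orders
heap linearizations: 84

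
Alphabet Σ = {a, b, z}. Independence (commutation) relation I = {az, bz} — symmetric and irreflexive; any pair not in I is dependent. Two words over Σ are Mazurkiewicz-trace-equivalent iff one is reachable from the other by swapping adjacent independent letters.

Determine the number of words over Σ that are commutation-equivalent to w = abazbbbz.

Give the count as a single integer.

28

#0=a has no predecessor
#1=b depends on [0:a]
#2=a depends on [1:b]
#3=z has no predecessor
#4=b depends on [2:a]
#5=b depends on [4:b]
#6=b depends on [5:b]
#7=z depends on [3:z]
sources: [0:a, 3:z]
N(rest) = Σ N(rest − s) over sources s of rest; N(one piece) = 1:
  size 1 → [6]=1  [7]=1
  size 2 → [3,7]=1  [5,6]=1  [6,7]=2
  size 3 → [3,6,7]=3  [4,5,6]=1  [5,6,7]=3
  size 4 → [2,4,5,6]=1  [3,5,6,7]=6  [4,5,6,7]=4
  size 5 → [1,2,4,5,6]=1  [2,4,5,6,7]=5  [3,4,5,6,7]=10
  size 6 → [0,1,2,4,5,6]=1  [1,2,4,5,6,7]=6  [2,3,4,5,6,7]=15
  first=0(a) contributes 21
  first=3(z) contributes 7
|[w]| = 28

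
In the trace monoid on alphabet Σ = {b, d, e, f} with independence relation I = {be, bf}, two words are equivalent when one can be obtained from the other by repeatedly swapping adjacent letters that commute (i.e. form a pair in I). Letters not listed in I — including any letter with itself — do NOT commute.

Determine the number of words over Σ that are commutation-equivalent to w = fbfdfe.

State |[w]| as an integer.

3

0(f) covers ∅
1(b) covers ∅
2(f) covers 0:f
3(d) covers 1:b, 2:f
4(f) covers 3:d
5(e) covers 4:f
floor of heap: 0:f, 1:b
completions by unplaced set U, small U first (add the entries for U minus each lowest piece of U):
  |U|=1: {5}:1
  |U|=2: {4,5}:1
  |U|=3: {3,4,5}:1
  |U|=4: {1,3,4,5}:1  {2,3,4,5}:1
  start at 0(f): 2
  start at 1(b): 1
sum over floor = 3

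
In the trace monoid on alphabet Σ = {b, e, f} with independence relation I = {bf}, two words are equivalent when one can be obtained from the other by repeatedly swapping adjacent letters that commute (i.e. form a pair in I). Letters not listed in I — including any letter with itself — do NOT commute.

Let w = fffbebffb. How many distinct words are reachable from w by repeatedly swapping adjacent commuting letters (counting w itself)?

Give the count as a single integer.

24

#0=f has no predecessor
#1=f depends on [0:f]
#2=f depends on [1:f]
#3=b has no predecessor
#4=e depends on [2:f, 3:b]
#5=b depends on [4:e]
#6=f depends on [4:e]
#7=f depends on [6:f]
#8=b depends on [5:b]
sources: [0:f, 3:b]
N(rest) = Σ N(rest − s) over sources s of rest; N(one piece) = 1:
  size 1 → [7]=1  [8]=1
  size 2 → [5,8]=1  [6,7]=1  [7,8]=2
  size 3 → [5,7,8]=3  [6,7,8]=3
  size 4 → [5,6,7,8]=6
  size 5 → [4,5,6,7,8]=6
  size 6 → [2,4,5,6,7,8]=6  [3,4,5,6,7,8]=6
  size 7 → [1,2,4,5,6,7,8]=6  [2,3,4,5,6,7,8]=12
  first=0(f) contributes 18
  first=3(b) contributes 6
|[w]| = 24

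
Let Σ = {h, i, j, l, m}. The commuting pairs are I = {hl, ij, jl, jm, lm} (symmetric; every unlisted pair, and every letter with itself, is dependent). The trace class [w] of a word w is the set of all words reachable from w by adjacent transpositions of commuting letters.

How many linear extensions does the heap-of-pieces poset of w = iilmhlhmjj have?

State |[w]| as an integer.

#0=i has no predecessor
#1=i depends on [0:i]
#2=l depends on [1:i]
#3=m depends on [1:i]
#4=h depends on [3:m]
#5=l depends on [2:l]
#6=h depends on [4:h]
#7=m depends on [6:h]
#8=j depends on [6:h]
#9=j depends on [8:j]
sources: [0:i]
N(rest) = Σ N(rest − s) over sources s of rest; N(one piece) = 1:
  size 1 → [5]=1  [7]=1  [9]=1
  size 2 → [2,5]=1  [5,7]=2  [5,9]=2  [7,9]=2  [8,9]=1
  size 3 → [2,5,7]=3  [2,5,9]=3  [5,7,9]=6  [5,8,9]=3  [7,8,9]=3
  size 4 → [2,5,7,9]=12  [2,5,8,9]=6  [5,7,8,9]=12  [6,7,8,9]=3
  size 5 → [2,5,7,8,9]=30  [4,6,7,8,9]=3  [5,6,7,8,9]=15
  size 6 → [2,5,6,7,8,9]=45  [3,4,6,7,8,9]=3  [4,5,6,7,8,9]=18
  size 7 → [2,4,5,6,7,8,9]=63  [3,4,5,6,7,8,9]=21
  size 8 → [2,3,4,5,6,7,8,9]=84
  first=0(i) contributes 84

84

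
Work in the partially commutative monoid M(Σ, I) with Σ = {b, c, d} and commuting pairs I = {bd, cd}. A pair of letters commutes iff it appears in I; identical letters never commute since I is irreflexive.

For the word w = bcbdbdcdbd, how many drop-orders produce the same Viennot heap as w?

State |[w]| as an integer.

drop 0:b onto floor
drop 1:c onto {0:b}
drop 2:b onto {1:c}
drop 3:d onto floor
drop 4:b onto {2:b}
drop 5:d onto {3:d}
drop 6:c onto {4:b}
drop 7:d onto {5:d}
drop 8:b onto {6:c}
drop 9:d onto {7:d}
ground layer = {0:b, 3:d}
drop-orders for the pieces not yet dropped (sum over which currently-grounded one goes next):
  1 to go: {8} 1  {9} 1
  2 to go: {6,8} 1  {7,9} 1  {8,9} 2
  3 to go: {4,6,8} 1  {5,7,9} 1  {6,8,9} 3  {7,8,9} 3
  4 to go: {2,4,6,8} 1  {3,5,7,9} 1  {4,6,8,9} 4  {5,7,8,9} 4  {6,7,8,9} 6
  5 to go: {1,2,4,6,8} 1  {2,4,6,8,9} 5  {3,5,7,8,9} 5  {4,6,7,8,9} 10  {5,6,7,8,9} 10
  6 to go: {0,1,2,4,6,8} 1  {1,2,4,6,8,9} 6  {2,4,6,7,8,9} 15  {3,5,6,7,8,9} 15  {4,5,6,7,8,9} 20
  7 to go: {0,1,2,4,6,8,9} 7  {1,2,4,6,7,8,9} 21  {2,4,5,6,7,8,9} 35  {3,4,5,6,7,8,9} 35
  8 to go: {0,1,2,4,6,7,8,9} 28  {1,2,4,5,6,7,8,9} 56  {2,3,4,5,6,7,8,9} 70
  if 0:b drops first: 126 orders
  if 3:d drops first: 84 orders
heap linearizations: 210

210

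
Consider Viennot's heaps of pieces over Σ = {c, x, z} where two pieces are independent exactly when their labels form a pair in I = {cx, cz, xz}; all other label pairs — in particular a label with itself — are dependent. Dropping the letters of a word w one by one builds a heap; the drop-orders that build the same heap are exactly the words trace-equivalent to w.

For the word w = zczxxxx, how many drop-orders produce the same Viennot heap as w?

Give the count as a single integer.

105

0(z) covers ∅
1(c) covers ∅
2(z) covers 0:z
3(x) covers ∅
4(x) covers 3:x
5(x) covers 4:x
6(x) covers 5:x
floor of heap: 0:z, 1:c, 3:x
completions by unplaced set U, small U first (add the entries for U minus each lowest piece of U):
  |U|=1: {1}:1  {2}:1  {6}:1
  |U|=2: {0,2}:1  {1,2}:2  {1,6}:2  {2,6}:2  {5,6}:1
  |U|=3: {0,1,2}:3  {0,2,6}:3  {1,2,6}:6  {1,5,6}:3  {2,5,6}:3  {4,5,6}:1
  |U|=4: {0,1,2,6}:12  {0,2,5,6}:6  {1,2,5,6}:12  {1,4,5,6}:4  {2,4,5,6}:4  {3,4,5,6}:1
  |U|=5: {0,1,2,5,6}:30  {0,2,4,5,6}:10  {1,2,4,5,6}:20  {1,3,4,5,6}:5  {2,3,4,5,6}:5
  start at 0(z): 30
  start at 1(c): 15
  start at 3(x): 60
sum over floor = 105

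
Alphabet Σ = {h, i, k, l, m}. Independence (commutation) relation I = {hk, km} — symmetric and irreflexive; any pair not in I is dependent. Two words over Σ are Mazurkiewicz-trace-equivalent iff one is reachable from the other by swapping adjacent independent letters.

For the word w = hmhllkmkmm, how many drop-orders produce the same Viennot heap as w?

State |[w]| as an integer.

#0=h has no predecessor
#1=m depends on [0:h]
#2=h depends on [1:m]
#3=l depends on [2:h]
#4=l depends on [3:l]
#5=k depends on [4:l]
#6=m depends on [4:l]
#7=k depends on [5:k]
#8=m depends on [6:m]
#9=m depends on [8:m]
sources: [0:h]
N(rest) = Σ N(rest − s) over sources s of rest; N(one piece) = 1:
  size 1 → [7]=1  [9]=1
  size 2 → [5,7]=1  [7,9]=2  [8,9]=1
  size 3 → [5,7,9]=3  [6,8,9]=1  [7,8,9]=3
  size 4 → [5,7,8,9]=6  [6,7,8,9]=4
  size 5 → [5,6,7,8,9]=10
  size 6 → [4,5,6,7,8,9]=10
  size 7 → [3,4,5,6,7,8,9]=10
  size 8 → [2,3,4,5,6,7,8,9]=10
  first=0(h) contributes 10

10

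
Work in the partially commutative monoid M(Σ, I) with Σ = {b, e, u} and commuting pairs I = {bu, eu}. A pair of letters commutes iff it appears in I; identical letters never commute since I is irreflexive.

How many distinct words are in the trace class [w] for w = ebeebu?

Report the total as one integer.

6

#0=e has no predecessor
#1=b depends on [0:e]
#2=e depends on [1:b]
#3=e depends on [2:e]
#4=b depends on [3:e]
#5=u has no predecessor
sources: [0:e, 5:u]
N(rest) = Σ N(rest − s) over sources s of rest; N(one piece) = 1:
  size 1 → [4]=1  [5]=1
  size 2 → [3,4]=1  [4,5]=2
  size 3 → [2,3,4]=1  [3,4,5]=3
  size 4 → [1,2,3,4]=1  [2,3,4,5]=4
  first=0(e) contributes 5
  first=5(u) contributes 1
|[w]| = 6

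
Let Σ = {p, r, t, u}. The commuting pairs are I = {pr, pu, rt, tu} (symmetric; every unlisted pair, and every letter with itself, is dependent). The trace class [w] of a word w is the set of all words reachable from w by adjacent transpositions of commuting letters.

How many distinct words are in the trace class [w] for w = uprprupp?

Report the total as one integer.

70

drop 0:u onto floor
drop 1:p onto floor
drop 2:r onto {0:u}
drop 3:p onto {1:p}
drop 4:r onto {2:r}
drop 5:u onto {4:r}
drop 6:p onto {3:p}
drop 7:p onto {6:p}
ground layer = {0:u, 1:p}
drop-orders for the pieces not yet dropped (sum over which currently-grounded one goes next):
  1 to go: {5} 1  {7} 1
  2 to go: {4,5} 1  {5,7} 2  {6,7} 1
  3 to go: {2,4,5} 1  {3,6,7} 1  {4,5,7} 3  {5,6,7} 3
  4 to go: {0,2,4,5} 1  {1,3,6,7} 1  {2,4,5,7} 4  {3,5,6,7} 4  {4,5,6,7} 6
  5 to go: {0,2,4,5,7} 5  {1,3,5,6,7} 5  {2,4,5,6,7} 10  {3,4,5,6,7} 10
  6 to go: {0,2,4,5,6,7} 15  {1,3,4,5,6,7} 15  {2,3,4,5,6,7} 20
  if 0:u drops first: 35 orders
  if 1:p drops first: 35 orders
heap linearizations: 70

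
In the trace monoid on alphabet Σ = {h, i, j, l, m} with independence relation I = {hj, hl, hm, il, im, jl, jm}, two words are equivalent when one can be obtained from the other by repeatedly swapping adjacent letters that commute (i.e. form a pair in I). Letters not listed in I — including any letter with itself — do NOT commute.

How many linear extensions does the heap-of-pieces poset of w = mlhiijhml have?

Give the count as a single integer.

drop 0:m onto floor
drop 1:l onto {0:m}
drop 2:h onto floor
drop 3:i onto {2:h}
drop 4:i onto {3:i}
drop 5:j onto {4:i}
drop 6:h onto {4:i}
drop 7:m onto {1:l}
drop 8:l onto {7:m}
ground layer = {0:m, 2:h}
drop-orders for the pieces not yet dropped (sum over which currently-grounded one goes next):
  1 to go: {5} 1  {6} 1  {8} 1
  2 to go: {5,6} 2  {5,8} 2  {6,8} 2  {7,8} 1
  3 to go: {1,7,8} 1  {4,5,6} 2  {5,6,8} 6  {5,7,8} 3  {6,7,8} 3
  4 to go: {0,1,7,8} 1  {1,5,7,8} 4  {1,6,7,8} 4  {3,4,5,6} 2  {4,5,6,8} 8  {5,6,7,8} 12
  5 to go: {0,1,5,7,8} 5  {0,1,6,7,8} 5  {1,5,6,7,8} 20  {2,3,4,5,6} 2  {3,4,5,6,8} 10  {4,5,6,7,8} 20
  6 to go: {0,1,5,6,7,8} 30  {1,4,5,6,7,8} 40  {2,3,4,5,6,8} 12  {3,4,5,6,7,8} 30
  7 to go: {0,1,4,5,6,7,8} 70  {1,3,4,5,6,7,8} 70  {2,3,4,5,6,7,8} 42
  if 0:m drops first: 112 orders
  if 2:h drops first: 140 orders
heap linearizations: 252

252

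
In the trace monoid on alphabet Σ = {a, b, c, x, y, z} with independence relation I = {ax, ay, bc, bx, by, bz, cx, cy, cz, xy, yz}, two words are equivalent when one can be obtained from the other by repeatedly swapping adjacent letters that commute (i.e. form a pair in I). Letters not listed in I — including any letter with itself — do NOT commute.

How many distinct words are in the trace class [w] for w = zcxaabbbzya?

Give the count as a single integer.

440

#0=z has no predecessor
#1=c has no predecessor
#2=x depends on [0:z]
#3=a depends on [0:z, 1:c]
#4=a depends on [3:a]
#5=b depends on [4:a]
#6=b depends on [5:b]
#7=b depends on [6:b]
#8=z depends on [2:x, 4:a]
#9=y has no predecessor
#10=a depends on [7:b, 8:z]
sources: [0:z, 1:c, 9:y]
N(rest) = Σ N(rest − s) over sources s of rest; N(one piece) = 1:
  size 1 → [9]=1  [10]=1
  size 2 → [7,10]=1  [8,10]=1  [9,10]=2
  size 3 → [2,8,10]=1  [6,7,10]=1  [7,8,10]=2  [7,9,10]=3  [8,9,10]=3
  size 4 → [2,7,8,10]=3  [2,8,9,10]=4  [5,6,7,10]=1  [6,7,8,10]=3  [6,7,9,10]=4  [7,8,9,10]=8
  size 5 → [2,6,7,8,10]=6  [2,7,8,9,10]=15  [5,6,7,8,10]=4  [5,6,7,9,10]=5  [6,7,8,9,10]=15
  size 6 → [2,5,6,7,8,10]=10  [2,6,7,8,9,10]=36  [4,5,6,7,8,10]=4  [5,6,7,8,9,10]=24
  size 7 → [2,4,5,6,7,8,10]=14  [2,5,6,7,8,9,10]=70  [3,4,5,6,7,8,10]=4  [4,5,6,7,8,9,10]=28
  size 8 → [1,3,4,5,6,7,8,10]=4  [2,3,4,5,6,7,8,10]=18  [2,4,5,6,7,8,9,10]=112  [3,4,5,6,7,8,9,10]=32
  size 9 → [0,2,3,4,5,6,7,8,10]=18  [1,2,3,4,5,6,7,8,10]=22  [1,3,4,5,6,7,8,9,10]=36  [2,3,4,5,6,7,8,9,10]=162
  first=0(z) contributes 220
  first=1(c) contributes 180
  first=9(y) contributes 40
|[w]| = 440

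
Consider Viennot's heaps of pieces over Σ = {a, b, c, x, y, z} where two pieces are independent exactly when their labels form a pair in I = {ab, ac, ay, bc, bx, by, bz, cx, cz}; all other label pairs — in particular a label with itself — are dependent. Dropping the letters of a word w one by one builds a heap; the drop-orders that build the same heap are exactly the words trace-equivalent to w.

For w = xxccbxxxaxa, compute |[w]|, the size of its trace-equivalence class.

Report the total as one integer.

495

0(x) covers ∅
1(x) covers 0:x
2(c) covers ∅
3(c) covers 2:c
4(b) covers ∅
5(x) covers 1:x
6(x) covers 5:x
7(x) covers 6:x
8(a) covers 7:x
9(x) covers 8:a
10(a) covers 9:x
floor of heap: 0:x, 2:c, 4:b
completions by unplaced set U, small U first (add the entries for U minus each lowest piece of U):
  |U|=1: {3}:1  {4}:1  {10}:1
  |U|=2: {2,3}:1  {3,4}:2  {3,10}:2  {4,10}:2  {9,10}:1
  |U|=3: {2,3,4}:3  {2,3,10}:3  {3,4,10}:6  {3,9,10}:3  {4,9,10}:3  {8,9,10}:1
  |U|=4: {2,3,4,10}:12  {2,3,9,10}:6  {3,4,9,10}:12  {3,8,9,10}:4  {4,8,9,10}:4  {7,8,9,10}:1
  |U|=5: {2,3,4,9,10}:30  {2,3,8,9,10}:10  {3,4,8,9,10}:20  {3,7,8,9,10}:5  {4,7,8,9,10}:5  {6,7,8,9,10}:1
  |U|=6: {2,3,4,8,9,10}:60  {2,3,7,8,9,10}:15  {3,4,7,8,9,10}:30  {3,6,7,8,9,10}:6  {4,6,7,8,9,10}:6  {5,6,7,8,9,10}:1
  |U|=7: {1,5,6,7,8,9,10}:1  {2,3,4,7,8,9,10}:105  {2,3,6,7,8,9,10}:21  {3,4,6,7,8,9,10}:42  {3,5,6,7,8,9,10}:7  {4,5,6,7,8,9,10}:7
  |U|=8: {0,1,5,6,7,8,9,10}:1  {1,3,5,6,7,8,9,10}:8  {1,4,5,6,7,8,9,10}:8  {2,3,4,6,7,8,9,10}:168  {2,3,5,6,7,8,9,10}:28  {3,4,5,6,7,8,9,10}:56
  |U|=9: {0,1,3,5,6,7,8,9,10}:9  {0,1,4,5,6,7,8,9,10}:9  {1,2,3,5,6,7,8,9,10}:36  {1,3,4,5,6,7,8,9,10}:72  {2,3,4,5,6,7,8,9,10}:252
  start at 0(x): 360
  start at 2(c): 90
  start at 4(b): 45
sum over floor = 495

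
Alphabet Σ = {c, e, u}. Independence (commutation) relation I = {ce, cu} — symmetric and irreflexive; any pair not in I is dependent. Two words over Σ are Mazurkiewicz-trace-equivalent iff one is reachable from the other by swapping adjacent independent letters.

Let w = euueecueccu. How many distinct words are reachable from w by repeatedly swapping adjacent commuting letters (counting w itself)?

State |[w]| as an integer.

piece 0:e — minimal
piece 1:u rests on {0:e}
piece 2:u rests on {1:u}
piece 3:e rests on {2:u}
piece 4:e rests on {3:e}
piece 5:c — minimal
piece 6:u rests on {4:e}
piece 7:e rests on {6:u}
piece 8:c rests on {5:c}
piece 9:c rests on {8:c}
piece 10:u rests on {7:e}
minimal pieces: {0:e, 5:c}
ways to finish when only these pieces remain (= sum over removing one remaining piece with nothing left below it):
  1 left: {9}→1  {10}→1
  2 left: {7,10}→1  {8,9}→1  {9,10}→2
  3 left: {5,8,9}→1  {6,7,10}→1  {7,9,10}→3  {8,9,10}→3
  4 left: {4,6,7,10}→1  {5,8,9,10}→4  {6,7,9,10}→4  {7,8,9,10}→6
  5 left: {3,4,6,7,10}→1  {4,6,7,9,10}→5  {5,7,8,9,10}→10  {6,7,8,9,10}→10
  6 left: {2,3,4,6,7,10}→1  {3,4,6,7,9,10}→6  {4,6,7,8,9,10}→15  {5,6,7,8,9,10}→20
  7 left: {1,2,3,4,6,7,10}→1  {2,3,4,6,7,9,10}→7  {3,4,6,7,8,9,10}→21  {4,5,6,7,8,9,10}→35
  8 left: {0,1,2,3,4,6,7,10}→1  {1,2,3,4,6,7,9,10}→8  {2,3,4,6,7,8,9,10}→28  {3,4,5,6,7,8,9,10}→56
  9 left: {0,1,2,3,4,6,7,9,10}→9  {1,2,3,4,6,7,8,9,10}→36  {2,3,4,5,6,7,8,9,10}→84
  placing 0:e first → 120 extensions
  placing 5:c first → 45 extensions
total linear extensions = 165

165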